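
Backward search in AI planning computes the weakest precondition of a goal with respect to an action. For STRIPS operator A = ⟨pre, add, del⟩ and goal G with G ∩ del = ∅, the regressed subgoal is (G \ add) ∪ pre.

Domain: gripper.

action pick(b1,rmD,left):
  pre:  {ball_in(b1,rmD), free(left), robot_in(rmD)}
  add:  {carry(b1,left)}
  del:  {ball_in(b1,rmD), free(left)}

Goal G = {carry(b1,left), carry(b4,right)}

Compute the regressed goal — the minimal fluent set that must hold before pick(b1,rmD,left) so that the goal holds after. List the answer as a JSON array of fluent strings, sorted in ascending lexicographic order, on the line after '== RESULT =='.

Compute (G \ add) ∪ pre:
  G ∩ del = {}  (empty — regression defined)
  G \ add = {carry(b1,left), carry(b4,right)} \ {carry(b1,left)} = {carry(b4,right)}
  ∪ pre   = {carry(b4,right)} ∪ {ball_in(b1,rmD), free(left), robot_in(rmD)}
          = {ball_in(b1,rmD), carry(b4,right), free(left), robot_in(rmD)}

== RESULT ==
["ball_in(b1,rmD)", "carry(b4,right)", "free(left)", "robot_in(rmD)"]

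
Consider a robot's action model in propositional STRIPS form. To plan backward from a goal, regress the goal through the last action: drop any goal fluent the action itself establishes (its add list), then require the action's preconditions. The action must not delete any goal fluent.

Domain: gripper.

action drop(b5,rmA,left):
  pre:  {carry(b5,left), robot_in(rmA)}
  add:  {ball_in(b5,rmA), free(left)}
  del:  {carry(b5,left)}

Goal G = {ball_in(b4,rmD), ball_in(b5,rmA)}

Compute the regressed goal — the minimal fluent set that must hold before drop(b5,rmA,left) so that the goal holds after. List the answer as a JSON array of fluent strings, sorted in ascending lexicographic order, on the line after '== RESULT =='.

Regress:
  G ∩ del = {}  (empty — regression defined)
  G \ add = {ball_in(b4,rmD), ball_in(b5,rmA)} \ {ball_in(b5,rmA), free(left)} = {ball_in(b4,rmD)}
  ∪ pre   = {ball_in(b4,rmD)} ∪ {carry(b5,left), robot_in(rmA)}
          = {ball_in(b4,rmD), carry(b5,left), robot_in(rmA)}

== RESULT ==
["ball_in(b4,rmD)", "carry(b5,left)", "robot_in(rmA)"]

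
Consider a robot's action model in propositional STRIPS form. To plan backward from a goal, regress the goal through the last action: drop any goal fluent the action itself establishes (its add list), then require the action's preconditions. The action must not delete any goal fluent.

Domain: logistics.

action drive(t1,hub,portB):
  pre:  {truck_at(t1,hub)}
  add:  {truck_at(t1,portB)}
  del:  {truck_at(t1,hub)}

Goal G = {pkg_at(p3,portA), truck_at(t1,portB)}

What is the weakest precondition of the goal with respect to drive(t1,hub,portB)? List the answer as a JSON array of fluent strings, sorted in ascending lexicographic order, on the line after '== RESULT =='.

Regress:
  G ∩ del = {}  (empty — regression defined)
  G \ add = {pkg_at(p3,portA), truck_at(t1,portB)} \ {truck_at(t1,portB)} = {pkg_at(p3,portA)}
  ∪ pre   = {pkg_at(p3,portA)} ∪ {truck_at(t1,hub)}
          = {pkg_at(p3,portA), truck_at(t1,hub)}

== RESULT ==
["pkg_at(p3,portA)", "truck_at(t1,hub)"]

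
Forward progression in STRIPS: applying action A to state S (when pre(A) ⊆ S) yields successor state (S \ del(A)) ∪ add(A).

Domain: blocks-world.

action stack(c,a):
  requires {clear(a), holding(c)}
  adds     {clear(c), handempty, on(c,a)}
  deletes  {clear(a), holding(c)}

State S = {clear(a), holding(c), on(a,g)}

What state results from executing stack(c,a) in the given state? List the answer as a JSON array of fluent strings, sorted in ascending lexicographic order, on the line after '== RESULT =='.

Progress:
  pre ⊆ S: {clear(a), holding(c)} ⊆ S  — applicable
  S \ del = {on(a,g)}
  ∪ add   = {clear(c), handempty, on(a,g), on(c,a)}

== RESULT ==
["clear(c)", "handempty", "on(a,g)", "on(c,a)"]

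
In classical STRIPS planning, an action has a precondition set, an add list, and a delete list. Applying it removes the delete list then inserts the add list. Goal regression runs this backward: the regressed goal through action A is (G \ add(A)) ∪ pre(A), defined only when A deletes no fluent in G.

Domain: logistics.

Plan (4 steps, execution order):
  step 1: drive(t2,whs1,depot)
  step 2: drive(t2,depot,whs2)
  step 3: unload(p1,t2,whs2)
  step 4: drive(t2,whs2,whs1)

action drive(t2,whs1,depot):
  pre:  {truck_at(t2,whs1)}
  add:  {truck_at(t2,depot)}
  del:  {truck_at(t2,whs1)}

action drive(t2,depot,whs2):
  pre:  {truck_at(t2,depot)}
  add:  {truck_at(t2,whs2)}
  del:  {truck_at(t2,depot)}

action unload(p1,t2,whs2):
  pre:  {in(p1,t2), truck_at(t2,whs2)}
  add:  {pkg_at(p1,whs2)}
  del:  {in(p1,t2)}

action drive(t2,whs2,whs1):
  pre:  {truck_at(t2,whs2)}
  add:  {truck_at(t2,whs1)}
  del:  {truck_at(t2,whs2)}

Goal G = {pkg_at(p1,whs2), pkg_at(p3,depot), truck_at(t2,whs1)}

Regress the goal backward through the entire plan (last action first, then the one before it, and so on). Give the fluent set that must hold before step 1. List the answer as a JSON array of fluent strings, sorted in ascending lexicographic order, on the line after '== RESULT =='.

Regress step by step:
  through step 4 (drive(t2,whs2,whs1)): drop {truck_at(t2,whs1)}, keep {pkg_at(p1,whs2), pkg_at(p3,depot)}, require {truck_at(t2,whs2)}
    → {pkg_at(p1,whs2), pkg_at(p3,depot), truck_at(t2,whs2)}
  through step 3 (unload(p1,t2,whs2)): drop {pkg_at(p1,whs2)}, keep {pkg_at(p3,depot), truck_at(t2,whs2)}, require {in(p1,t2), truck_at(t2,whs2)}
    → {in(p1,t2), pkg_at(p3,depot), truck_at(t2,whs2)}
  through step 2 (drive(t2,depot,whs2)): drop {truck_at(t2,whs2)}, keep {in(p1,t2), pkg_at(p3,depot)}, require {truck_at(t2,depot)}
    → {in(p1,t2), pkg_at(p3,depot), truck_at(t2,depot)}
  through step 1 (drive(t2,whs1,depot)): drop {truck_at(t2,depot)}, keep {in(p1,t2), pkg_at(p3,depot)}, require {truck_at(t2,whs1)}
    → {in(p1,t2), pkg_at(p3,depot), truck_at(t2,whs1)}

== RESULT ==
["in(p1,t2)", "pkg_at(p3,depot)", "truck_at(t2,whs1)"]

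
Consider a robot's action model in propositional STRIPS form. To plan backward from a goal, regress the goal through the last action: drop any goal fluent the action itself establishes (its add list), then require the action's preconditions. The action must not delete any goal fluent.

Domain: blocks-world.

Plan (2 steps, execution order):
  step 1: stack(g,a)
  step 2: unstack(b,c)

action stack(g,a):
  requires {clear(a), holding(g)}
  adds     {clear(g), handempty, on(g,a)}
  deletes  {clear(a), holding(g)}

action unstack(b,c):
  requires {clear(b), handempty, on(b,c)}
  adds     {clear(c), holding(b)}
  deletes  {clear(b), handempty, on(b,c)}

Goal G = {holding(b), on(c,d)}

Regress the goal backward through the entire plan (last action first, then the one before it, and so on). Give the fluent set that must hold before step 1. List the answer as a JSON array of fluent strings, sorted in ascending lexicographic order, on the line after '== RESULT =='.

Work backward from the goal:
  through step 2 (unstack(b,c)): drop {holding(b)}, keep {on(c,d)}, require {clear(b), handempty, on(b,c)}
    → {clear(b), handempty, on(b,c), on(c,d)}
  through step 1 (stack(g,a)): drop {handempty}, keep {clear(b), on(b,c), on(c,d)}, require {clear(a), holding(g)}
    → {clear(a), clear(b), holding(g), on(b,c), on(c,d)}

== RESULT ==
["clear(a)", "clear(b)", "holding(g)", "on(b,c)", "on(c,d)"]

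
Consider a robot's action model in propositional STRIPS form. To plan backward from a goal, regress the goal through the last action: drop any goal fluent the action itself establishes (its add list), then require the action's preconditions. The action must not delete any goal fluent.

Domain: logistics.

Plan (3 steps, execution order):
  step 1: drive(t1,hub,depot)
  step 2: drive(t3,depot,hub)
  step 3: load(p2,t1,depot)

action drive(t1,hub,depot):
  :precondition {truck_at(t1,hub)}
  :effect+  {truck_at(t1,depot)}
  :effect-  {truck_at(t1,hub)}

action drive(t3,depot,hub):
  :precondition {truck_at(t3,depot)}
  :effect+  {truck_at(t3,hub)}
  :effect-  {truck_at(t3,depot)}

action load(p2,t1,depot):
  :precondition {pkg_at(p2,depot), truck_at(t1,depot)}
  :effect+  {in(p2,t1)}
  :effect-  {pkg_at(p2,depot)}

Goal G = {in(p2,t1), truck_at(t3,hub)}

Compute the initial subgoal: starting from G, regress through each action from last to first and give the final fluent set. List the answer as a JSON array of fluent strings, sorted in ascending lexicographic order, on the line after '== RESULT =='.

Regress step by step:
  through step 3 (load(p2,t1,depot)): drop {in(p2,t1)}, keep {truck_at(t3,hub)}, require {pkg_at(p2,depot), truck_at(t1,depot)}
    → {pkg_at(p2,depot), truck_at(t1,depot), truck_at(t3,hub)}
  through step 2 (drive(t3,depot,hub)): drop {truck_at(t3,hub)}, keep {pkg_at(p2,depot), truck_at(t1,depot)}, require {truck_at(t3,depot)}
    → {pkg_at(p2,depot), truck_at(t1,depot), truck_at(t3,depot)}
  through step 1 (drive(t1,hub,depot)): drop {truck_at(t1,depot)}, keep {pkg_at(p2,depot), truck_at(t3,depot)}, require {truck_at(t1,hub)}
    → {pkg_at(p2,depot), truck_at(t1,hub), truck_at(t3,depot)}

== RESULT ==
["pkg_at(p2,depot)", "truck_at(t1,hub)", "truck_at(t3,depot)"]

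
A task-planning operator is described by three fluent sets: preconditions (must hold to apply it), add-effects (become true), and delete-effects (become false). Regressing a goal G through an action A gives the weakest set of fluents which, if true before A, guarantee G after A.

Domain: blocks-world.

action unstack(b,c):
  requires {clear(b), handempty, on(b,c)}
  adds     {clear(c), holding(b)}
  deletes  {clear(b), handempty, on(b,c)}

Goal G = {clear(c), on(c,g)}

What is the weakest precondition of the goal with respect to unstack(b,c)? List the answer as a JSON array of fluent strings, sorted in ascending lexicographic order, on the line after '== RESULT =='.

Compute (G \ add) ∪ pre:
  G ∩ del = {}  (empty — regression defined)
  G \ add = {clear(c), on(c,g)} \ {clear(c), holding(b)} = {on(c,g)}
  ∪ pre   = {on(c,g)} ∪ {clear(b), handempty, on(b,c)}
          = {clear(b), handempty, on(b,c), on(c,g)}

== RESULT ==
["clear(b)", "handempty", "on(b,c)", "on(c,g)"]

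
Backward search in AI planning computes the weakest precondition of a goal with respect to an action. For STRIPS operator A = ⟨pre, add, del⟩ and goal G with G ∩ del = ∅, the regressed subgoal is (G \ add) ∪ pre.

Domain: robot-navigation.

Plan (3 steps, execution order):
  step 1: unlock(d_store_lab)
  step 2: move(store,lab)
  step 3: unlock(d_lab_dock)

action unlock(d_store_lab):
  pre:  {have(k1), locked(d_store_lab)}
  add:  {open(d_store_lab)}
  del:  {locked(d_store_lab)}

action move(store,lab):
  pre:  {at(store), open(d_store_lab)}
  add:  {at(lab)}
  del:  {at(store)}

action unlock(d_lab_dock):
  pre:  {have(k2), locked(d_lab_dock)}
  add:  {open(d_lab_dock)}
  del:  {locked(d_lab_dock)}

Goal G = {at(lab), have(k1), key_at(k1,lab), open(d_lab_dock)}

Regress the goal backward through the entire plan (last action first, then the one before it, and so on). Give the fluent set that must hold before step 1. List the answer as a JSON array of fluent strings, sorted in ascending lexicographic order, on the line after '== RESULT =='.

Work backward from the goal:
  through step 3 (unlock(d_lab_dock)): drop {open(d_lab_dock)}, keep {at(lab), have(k1), key_at(k1,lab)}, require {have(k2), locked(d_lab_dock)}
    → {at(lab), have(k1), have(k2), key_at(k1,lab), locked(d_lab_dock)}
  through step 2 (move(store,lab)): drop {at(lab)}, keep {have(k1), have(k2), key_at(k1,lab), locked(d_lab_dock)}, require {at(store), open(d_store_lab)}
    → {at(store), have(k1), have(k2), key_at(k1,lab), locked(d_lab_dock), open(d_store_lab)}
  through step 1 (unlock(d_store_lab)): drop {open(d_store_lab)}, keep {at(store), have(k1), have(k2), key_at(k1,lab), locked(d_lab_dock)}, require {have(k1), locked(d_store_lab)}
    → {at(store), have(k1), have(k2), key_at(k1,lab), locked(d_lab_dock), locked(d_store_lab)}

== RESULT ==
["at(store)", "have(k1)", "have(k2)", "key_at(k1,lab)", "locked(d_lab_dock)", "locked(d_store_lab)"]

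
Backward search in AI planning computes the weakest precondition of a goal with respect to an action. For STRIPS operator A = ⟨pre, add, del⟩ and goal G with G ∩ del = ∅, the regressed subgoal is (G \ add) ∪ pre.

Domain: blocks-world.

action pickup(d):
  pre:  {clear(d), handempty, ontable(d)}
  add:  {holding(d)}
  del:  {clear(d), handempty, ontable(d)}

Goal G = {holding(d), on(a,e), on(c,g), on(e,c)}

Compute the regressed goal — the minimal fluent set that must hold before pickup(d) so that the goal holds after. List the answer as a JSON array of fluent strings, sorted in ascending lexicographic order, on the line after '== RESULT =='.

Regress:
  G ∩ del = {}  (empty — regression defined)
  G \ add = {holding(d), on(a,e), on(c,g), on(e,c)} \ {holding(d)} = {on(a,e), on(c,g), on(e,c)}
  ∪ pre   = {on(a,e), on(c,g), on(e,c)} ∪ {clear(d), handempty, ontable(d)}
          = {clear(d), handempty, on(a,e), on(c,g), on(e,c), ontable(d)}

== RESULT ==
["clear(d)", "handempty", "on(a,e)", "on(c,g)", "on(e,c)", "ontable(d)"]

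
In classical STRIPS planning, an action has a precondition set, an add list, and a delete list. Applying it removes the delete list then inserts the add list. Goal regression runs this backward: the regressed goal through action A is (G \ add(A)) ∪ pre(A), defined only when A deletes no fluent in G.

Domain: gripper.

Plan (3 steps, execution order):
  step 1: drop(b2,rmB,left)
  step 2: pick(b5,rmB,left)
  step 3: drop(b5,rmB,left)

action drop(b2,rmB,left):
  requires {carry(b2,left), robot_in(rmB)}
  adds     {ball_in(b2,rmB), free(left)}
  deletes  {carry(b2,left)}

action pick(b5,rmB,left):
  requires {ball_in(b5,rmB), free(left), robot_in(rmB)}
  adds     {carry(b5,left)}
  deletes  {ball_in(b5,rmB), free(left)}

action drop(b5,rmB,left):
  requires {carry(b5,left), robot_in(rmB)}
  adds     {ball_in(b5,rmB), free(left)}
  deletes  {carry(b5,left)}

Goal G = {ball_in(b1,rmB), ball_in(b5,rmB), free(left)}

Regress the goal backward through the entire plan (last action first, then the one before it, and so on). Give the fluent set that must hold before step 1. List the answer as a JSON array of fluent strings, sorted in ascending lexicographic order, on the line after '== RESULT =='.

Work backward from the goal:
  through step 3 (drop(b5,rmB,left)): drop {ball_in(b5,rmB), free(left)}, keep {ball_in(b1,rmB)}, require {carry(b5,left), robot_in(rmB)}
    → {ball_in(b1,rmB), carry(b5,left), robot_in(rmB)}
  through step 2 (pick(b5,rmB,left)): drop {carry(b5,left)}, keep {ball_in(b1,rmB), robot_in(rmB)}, require {ball_in(b5,rmB), free(left), robot_in(rmB)}
    → {ball_in(b1,rmB), ball_in(b5,rmB), free(left), robot_in(rmB)}
  through step 1 (drop(b2,rmB,left)): drop {free(left)}, keep {ball_in(b1,rmB), ball_in(b5,rmB), robot_in(rmB)}, require {carry(b2,left), robot_in(rmB)}
    → {ball_in(b1,rmB), ball_in(b5,rmB), carry(b2,left), robot_in(rmB)}

== RESULT ==
["ball_in(b1,rmB)", "ball_in(b5,rmB)", "carry(b2,left)", "robot_in(rmB)"]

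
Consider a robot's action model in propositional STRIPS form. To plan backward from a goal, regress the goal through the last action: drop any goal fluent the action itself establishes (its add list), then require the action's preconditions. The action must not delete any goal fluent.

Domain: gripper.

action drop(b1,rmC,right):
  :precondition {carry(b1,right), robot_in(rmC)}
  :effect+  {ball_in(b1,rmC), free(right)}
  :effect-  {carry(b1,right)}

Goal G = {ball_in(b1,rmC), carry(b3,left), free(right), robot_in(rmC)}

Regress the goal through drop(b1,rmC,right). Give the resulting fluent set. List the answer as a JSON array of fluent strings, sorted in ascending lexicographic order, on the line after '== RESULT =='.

Compute (G \ add) ∪ pre:
  G ∩ del = {}  (empty — regression defined)
  G \ add = {ball_in(b1,rmC), carry(b3,left), free(right), robot_in(rmC)} \ {ball_in(b1,rmC), free(right)} = {carry(b3,left), robot_in(rmC)}
  ∪ pre   = {carry(b3,left), robot_in(rmC)} ∪ {carry(b1,right), robot_in(rmC)}
          = {carry(b1,right), carry(b3,left), robot_in(rmC)}

== RESULT ==
["carry(b1,right)", "carry(b3,left)", "robot_in(rmC)"]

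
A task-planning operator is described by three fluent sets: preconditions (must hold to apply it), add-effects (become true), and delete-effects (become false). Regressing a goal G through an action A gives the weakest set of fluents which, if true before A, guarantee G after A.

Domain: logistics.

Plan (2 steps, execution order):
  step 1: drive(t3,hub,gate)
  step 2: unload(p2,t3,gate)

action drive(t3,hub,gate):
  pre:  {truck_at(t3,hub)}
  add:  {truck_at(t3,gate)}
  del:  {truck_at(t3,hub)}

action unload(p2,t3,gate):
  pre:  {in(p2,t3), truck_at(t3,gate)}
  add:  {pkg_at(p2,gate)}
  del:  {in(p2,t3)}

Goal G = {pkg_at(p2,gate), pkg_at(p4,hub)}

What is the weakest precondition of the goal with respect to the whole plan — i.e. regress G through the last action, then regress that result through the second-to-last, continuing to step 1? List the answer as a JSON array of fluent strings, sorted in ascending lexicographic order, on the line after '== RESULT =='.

Work backward from the goal:
  through step 2 (unload(p2,t3,gate)): drop {pkg_at(p2,gate)}, keep {pkg_at(p4,hub)}, require {in(p2,t3), truck_at(t3,gate)}
    → {in(p2,t3), pkg_at(p4,hub), truck_at(t3,gate)}
  through step 1 (drive(t3,hub,gate)): drop {truck_at(t3,gate)}, keep {in(p2,t3), pkg_at(p4,hub)}, require {truck_at(t3,hub)}
    → {in(p2,t3), pkg_at(p4,hub), truck_at(t3,hub)}

== RESULT ==
["in(p2,t3)", "pkg_at(p4,hub)", "truck_at(t3,hub)"]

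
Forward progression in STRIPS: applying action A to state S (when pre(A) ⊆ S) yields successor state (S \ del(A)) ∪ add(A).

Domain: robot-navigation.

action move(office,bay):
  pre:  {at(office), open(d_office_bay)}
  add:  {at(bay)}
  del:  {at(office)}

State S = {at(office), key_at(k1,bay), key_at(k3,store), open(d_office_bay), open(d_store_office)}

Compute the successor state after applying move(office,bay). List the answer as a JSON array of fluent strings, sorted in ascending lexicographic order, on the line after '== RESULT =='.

Progress:
  pre ⊆ S: {at(office), open(d_office_bay)} ⊆ S  — applicable
  S \ del = {key_at(k1,bay), key_at(k3,store), open(d_office_bay), open(d_store_office)}
  ∪ add   = {at(bay), key_at(k1,bay), key_at(k3,store), open(d_office_bay), open(d_store_office)}

== RESULT ==
["at(bay)", "key_at(k1,bay)", "key_at(k3,store)", "open(d_office_bay)", "open(d_store_office)"]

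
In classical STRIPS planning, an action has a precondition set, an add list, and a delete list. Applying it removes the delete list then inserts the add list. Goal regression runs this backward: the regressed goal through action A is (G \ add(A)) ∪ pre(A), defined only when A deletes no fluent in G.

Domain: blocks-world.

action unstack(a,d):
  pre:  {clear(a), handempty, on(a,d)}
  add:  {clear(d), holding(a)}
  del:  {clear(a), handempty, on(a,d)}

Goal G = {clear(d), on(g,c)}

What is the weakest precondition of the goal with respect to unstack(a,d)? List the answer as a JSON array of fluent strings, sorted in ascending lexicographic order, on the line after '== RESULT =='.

Regress:
  G ∩ del = {}  (empty — regression defined)
  G \ add = {clear(d), on(g,c)} \ {clear(d), holding(a)} = {on(g,c)}
  ∪ pre   = {on(g,c)} ∪ {clear(a), handempty, on(a,d)}
          = {clear(a), handempty, on(a,d), on(g,c)}

== RESULT ==
["clear(a)", "handempty", "on(a,d)", "on(g,c)"]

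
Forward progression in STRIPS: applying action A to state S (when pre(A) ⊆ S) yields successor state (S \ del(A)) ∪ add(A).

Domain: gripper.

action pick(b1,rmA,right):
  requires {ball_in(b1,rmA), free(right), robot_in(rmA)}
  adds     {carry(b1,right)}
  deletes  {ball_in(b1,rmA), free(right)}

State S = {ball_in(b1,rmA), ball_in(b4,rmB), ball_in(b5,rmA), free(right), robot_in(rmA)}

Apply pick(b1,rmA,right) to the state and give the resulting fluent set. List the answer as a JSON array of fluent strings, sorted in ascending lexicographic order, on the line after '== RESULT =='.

Compute (S \ del) ∪ add:
  pre ⊆ S: {ball_in(b1,rmA), free(right), robot_in(rmA)} ⊆ S  — applicable
  S \ del = {ball_in(b4,rmB), ball_in(b5,rmA), robot_in(rmA)}
  ∪ add   = {ball_in(b4,rmB), ball_in(b5,rmA), carry(b1,right), robot_in(rmA)}

== RESULT ==
["ball_in(b4,rmB)", "ball_in(b5,rmA)", "carry(b1,right)", "robot_in(rmA)"]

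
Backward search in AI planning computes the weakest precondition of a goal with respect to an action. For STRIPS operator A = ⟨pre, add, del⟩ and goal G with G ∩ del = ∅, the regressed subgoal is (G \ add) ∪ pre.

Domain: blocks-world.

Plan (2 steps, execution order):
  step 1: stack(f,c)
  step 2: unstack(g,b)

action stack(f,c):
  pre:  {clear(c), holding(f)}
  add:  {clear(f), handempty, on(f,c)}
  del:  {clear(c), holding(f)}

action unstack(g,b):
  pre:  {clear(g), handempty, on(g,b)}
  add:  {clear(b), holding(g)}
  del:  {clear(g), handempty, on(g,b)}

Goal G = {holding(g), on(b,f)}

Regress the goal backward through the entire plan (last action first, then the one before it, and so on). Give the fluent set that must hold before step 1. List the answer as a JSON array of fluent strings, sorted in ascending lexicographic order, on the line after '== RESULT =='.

Regress step by step:
  through step 2 (unstack(g,b)): drop {holding(g)}, keep {on(b,f)}, require {clear(g), handempty, on(g,b)}
    → {clear(g), handempty, on(b,f), on(g,b)}
  through step 1 (stack(f,c)): drop {handempty}, keep {clear(g), on(b,f), on(g,b)}, require {clear(c), holding(f)}
    → {clear(c), clear(g), holding(f), on(b,f), on(g,b)}

== RESULT ==
["clear(c)", "clear(g)", "holding(f)", "on(b,f)", "on(g,b)"]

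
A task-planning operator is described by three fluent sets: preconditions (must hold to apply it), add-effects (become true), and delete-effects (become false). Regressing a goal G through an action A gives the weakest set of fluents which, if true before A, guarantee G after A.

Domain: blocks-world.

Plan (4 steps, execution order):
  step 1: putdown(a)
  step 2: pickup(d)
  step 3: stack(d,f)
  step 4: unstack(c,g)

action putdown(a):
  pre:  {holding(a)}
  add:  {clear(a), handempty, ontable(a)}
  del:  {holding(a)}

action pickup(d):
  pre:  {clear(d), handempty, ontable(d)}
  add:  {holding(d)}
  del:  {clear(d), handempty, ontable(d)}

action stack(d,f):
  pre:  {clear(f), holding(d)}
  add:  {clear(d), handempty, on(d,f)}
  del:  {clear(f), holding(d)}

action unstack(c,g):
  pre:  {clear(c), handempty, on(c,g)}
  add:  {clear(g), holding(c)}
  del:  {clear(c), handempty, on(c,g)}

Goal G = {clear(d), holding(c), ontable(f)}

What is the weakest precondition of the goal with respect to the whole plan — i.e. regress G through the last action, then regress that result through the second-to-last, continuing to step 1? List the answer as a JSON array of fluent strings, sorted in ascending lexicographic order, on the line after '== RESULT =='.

Regress step by step:
  through step 4 (unstack(c,g)): drop {holding(c)}, keep {clear(d), ontable(f)}, require {clear(c), handempty, on(c,g)}
    → {clear(c), clear(d), handempty, on(c,g), ontable(f)}
  through step 3 (stack(d,f)): drop {clear(d), handempty}, keep {clear(c), on(c,g), ontable(f)}, require {clear(f), holding(d)}
    → {clear(c), clear(f), holding(d), on(c,g), ontable(f)}
  through step 2 (pickup(d)): drop {holding(d)}, keep {clear(c), clear(f), on(c,g), ontable(f)}, require {clear(d), handempty, ontable(d)}
    → {clear(c), clear(d), clear(f), handempty, on(c,g), ontable(d), ontable(f)}
  through step 1 (putdown(a)): drop {handempty}, keep {clear(c), clear(d), clear(f), on(c,g), ontable(d), ontable(f)}, require {holding(a)}
    → {clear(c), clear(d), clear(f), holding(a), on(c,g), ontable(d), ontable(f)}

== RESULT ==
["clear(c)", "clear(d)", "clear(f)", "holding(a)", "on(c,g)", "ontable(d)", "ontable(f)"]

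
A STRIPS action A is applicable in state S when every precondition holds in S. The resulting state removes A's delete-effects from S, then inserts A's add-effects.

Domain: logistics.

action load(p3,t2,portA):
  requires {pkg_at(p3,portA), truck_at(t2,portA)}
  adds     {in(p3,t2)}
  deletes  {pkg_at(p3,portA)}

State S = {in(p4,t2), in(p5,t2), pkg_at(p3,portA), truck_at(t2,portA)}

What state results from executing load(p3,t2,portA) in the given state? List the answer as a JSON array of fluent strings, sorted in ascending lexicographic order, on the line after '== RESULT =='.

Compute (S \ del) ∪ add:
  pre ⊆ S: {pkg_at(p3,portA), truck_at(t2,portA)} ⊆ S  — applicable
  S \ del = {in(p4,t2), in(p5,t2), truck_at(t2,portA)}
  ∪ add   = {in(p3,t2), in(p4,t2), in(p5,t2), truck_at(t2,portA)}

== RESULT ==
["in(p3,t2)", "in(p4,t2)", "in(p5,t2)", "truck_at(t2,portA)"]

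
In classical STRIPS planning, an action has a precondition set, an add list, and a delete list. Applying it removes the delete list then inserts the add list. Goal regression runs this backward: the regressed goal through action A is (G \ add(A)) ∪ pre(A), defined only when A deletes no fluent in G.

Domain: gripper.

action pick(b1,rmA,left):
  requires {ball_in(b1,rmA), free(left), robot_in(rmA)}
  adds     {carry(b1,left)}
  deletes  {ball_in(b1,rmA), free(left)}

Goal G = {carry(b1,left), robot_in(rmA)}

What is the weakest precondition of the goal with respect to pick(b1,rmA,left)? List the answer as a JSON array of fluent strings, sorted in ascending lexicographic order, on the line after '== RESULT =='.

Compute (G \ add) ∪ pre:
  G ∩ del = {}  (empty — regression defined)
  G \ add = {carry(b1,left), robot_in(rmA)} \ {carry(b1,left)} = {robot_in(rmA)}
  ∪ pre   = {robot_in(rmA)} ∪ {ball_in(b1,rmA), free(left), robot_in(rmA)}
          = {ball_in(b1,rmA), free(left), robot_in(rmA)}

== RESULT ==
["ball_in(b1,rmA)", "free(left)", "robot_in(rmA)"]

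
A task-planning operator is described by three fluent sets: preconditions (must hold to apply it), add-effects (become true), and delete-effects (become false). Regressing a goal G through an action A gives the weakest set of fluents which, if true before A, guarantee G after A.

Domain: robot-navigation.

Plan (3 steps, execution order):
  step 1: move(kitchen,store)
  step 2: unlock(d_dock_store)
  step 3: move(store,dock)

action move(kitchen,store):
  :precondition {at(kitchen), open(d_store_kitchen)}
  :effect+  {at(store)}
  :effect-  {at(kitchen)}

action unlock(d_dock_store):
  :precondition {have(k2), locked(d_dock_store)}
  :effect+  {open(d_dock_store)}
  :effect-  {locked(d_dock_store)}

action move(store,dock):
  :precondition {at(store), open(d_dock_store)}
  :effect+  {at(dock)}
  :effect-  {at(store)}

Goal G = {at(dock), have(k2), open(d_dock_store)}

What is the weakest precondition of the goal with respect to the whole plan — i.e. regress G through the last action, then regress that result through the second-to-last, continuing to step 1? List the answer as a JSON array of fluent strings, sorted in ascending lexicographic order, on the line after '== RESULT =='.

Work backward from the goal:
  through step 3 (move(store,dock)): drop {at(dock)}, keep {have(k2), open(d_dock_store)}, require {at(store), open(d_dock_store)}
    → {at(store), have(k2), open(d_dock_store)}
  through step 2 (unlock(d_dock_store)): drop {open(d_dock_store)}, keep {at(store), have(k2)}, require {have(k2), locked(d_dock_store)}
    → {at(store), have(k2), locked(d_dock_store)}
  through step 1 (move(kitchen,store)): drop {at(store)}, keep {have(k2), locked(d_dock_store)}, require {at(kitchen), open(d_store_kitchen)}
    → {at(kitchen), have(k2), locked(d_dock_store), open(d_store_kitchen)}

== RESULT ==
["at(kitchen)", "have(k2)", "locked(d_dock_store)", "open(d_store_kitchen)"]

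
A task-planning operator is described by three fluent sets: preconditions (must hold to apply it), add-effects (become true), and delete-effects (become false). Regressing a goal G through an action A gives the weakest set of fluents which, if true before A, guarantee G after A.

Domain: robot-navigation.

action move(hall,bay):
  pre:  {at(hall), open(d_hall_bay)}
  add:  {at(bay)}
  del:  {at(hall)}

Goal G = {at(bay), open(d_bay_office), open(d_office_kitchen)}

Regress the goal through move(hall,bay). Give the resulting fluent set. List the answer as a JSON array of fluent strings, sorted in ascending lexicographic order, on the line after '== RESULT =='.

Regress:
  G ∩ del = {}  (empty — regression defined)
  G \ add = {at(bay), open(d_bay_office), open(d_office_kitchen)} \ {at(bay)} = {open(d_bay_office), open(d_office_kitchen)}
  ∪ pre   = {open(d_bay_office), open(d_office_kitchen)} ∪ {at(hall), open(d_hall_bay)}
          = {at(hall), open(d_bay_office), open(d_hall_bay), open(d_office_kitchen)}

== RESULT ==
["at(hall)", "open(d_bay_office)", "open(d_hall_bay)", "open(d_office_kitchen)"]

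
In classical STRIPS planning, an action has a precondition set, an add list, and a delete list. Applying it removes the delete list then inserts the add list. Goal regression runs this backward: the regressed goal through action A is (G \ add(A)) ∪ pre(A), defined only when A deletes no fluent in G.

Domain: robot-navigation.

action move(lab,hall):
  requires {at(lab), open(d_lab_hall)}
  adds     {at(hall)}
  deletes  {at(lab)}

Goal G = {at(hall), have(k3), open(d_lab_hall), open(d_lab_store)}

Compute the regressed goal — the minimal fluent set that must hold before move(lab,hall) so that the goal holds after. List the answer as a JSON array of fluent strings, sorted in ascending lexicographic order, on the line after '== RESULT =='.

Regress:
  G ∩ del = {}  (empty — regression defined)
  G \ add = {at(hall), have(k3), open(d_lab_hall), open(d_lab_store)} \ {at(hall)} = {have(k3), open(d_lab_hall), open(d_lab_store)}
  ∪ pre   = {have(k3), open(d_lab_hall), open(d_lab_store)} ∪ {at(lab), open(d_lab_hall)}
          = {at(lab), have(k3), open(d_lab_hall), open(d_lab_store)}

== RESULT ==
["at(lab)", "have(k3)", "open(d_lab_hall)", "open(d_lab_store)"]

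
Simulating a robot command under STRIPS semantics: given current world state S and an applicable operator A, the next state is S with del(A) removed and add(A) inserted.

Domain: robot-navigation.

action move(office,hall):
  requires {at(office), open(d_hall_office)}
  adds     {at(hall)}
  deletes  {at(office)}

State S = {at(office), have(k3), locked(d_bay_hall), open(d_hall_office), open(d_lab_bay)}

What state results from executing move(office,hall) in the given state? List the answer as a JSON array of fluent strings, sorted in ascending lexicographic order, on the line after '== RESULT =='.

Compute (S \ del) ∪ add:
  pre ⊆ S: {at(office), open(d_hall_office)} ⊆ S  — applicable
  S \ del = {have(k3), locked(d_bay_hall), open(d_hall_office), open(d_lab_bay)}
  ∪ add   = {at(hall), have(k3), locked(d_bay_hall), open(d_hall_office), open(d_lab_bay)}

== RESULT ==
["at(hall)", "have(k3)", "locked(d_bay_hall)", "open(d_hall_office)", "open(d_lab_bay)"]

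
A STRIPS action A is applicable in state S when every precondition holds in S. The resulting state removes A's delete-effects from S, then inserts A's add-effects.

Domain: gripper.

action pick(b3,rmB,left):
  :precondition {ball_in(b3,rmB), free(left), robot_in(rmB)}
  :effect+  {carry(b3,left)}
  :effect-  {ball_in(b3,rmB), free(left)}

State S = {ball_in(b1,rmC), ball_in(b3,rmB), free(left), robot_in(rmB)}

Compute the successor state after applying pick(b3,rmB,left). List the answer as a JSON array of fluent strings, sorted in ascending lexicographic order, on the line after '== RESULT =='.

Progress:
  pre ⊆ S: {ball_in(b3,rmB), free(left), robot_in(rmB)} ⊆ S  — applicable
  S \ del = {ball_in(b1,rmC), robot_in(rmB)}
  ∪ add   = {ball_in(b1,rmC), carry(b3,left), robot_in(rmB)}

== RESULT ==
["ball_in(b1,rmC)", "carry(b3,left)", "robot_in(rmB)"]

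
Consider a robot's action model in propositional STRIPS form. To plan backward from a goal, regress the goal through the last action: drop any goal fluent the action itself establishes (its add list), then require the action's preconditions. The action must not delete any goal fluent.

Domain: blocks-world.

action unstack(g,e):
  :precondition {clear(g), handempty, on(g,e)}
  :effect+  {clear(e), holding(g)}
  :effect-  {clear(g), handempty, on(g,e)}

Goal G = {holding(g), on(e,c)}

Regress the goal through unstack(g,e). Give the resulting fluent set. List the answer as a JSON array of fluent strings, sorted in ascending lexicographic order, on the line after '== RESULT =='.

Regress:
  G ∩ del = {}  (empty — regression defined)
  G \ add = {holding(g), on(e,c)} \ {clear(e), holding(g)} = {on(e,c)}
  ∪ pre   = {on(e,c)} ∪ {clear(g), handempty, on(g,e)}
          = {clear(g), handempty, on(e,c), on(g,e)}

== RESULT ==
["clear(g)", "handempty", "on(e,c)", "on(g,e)"]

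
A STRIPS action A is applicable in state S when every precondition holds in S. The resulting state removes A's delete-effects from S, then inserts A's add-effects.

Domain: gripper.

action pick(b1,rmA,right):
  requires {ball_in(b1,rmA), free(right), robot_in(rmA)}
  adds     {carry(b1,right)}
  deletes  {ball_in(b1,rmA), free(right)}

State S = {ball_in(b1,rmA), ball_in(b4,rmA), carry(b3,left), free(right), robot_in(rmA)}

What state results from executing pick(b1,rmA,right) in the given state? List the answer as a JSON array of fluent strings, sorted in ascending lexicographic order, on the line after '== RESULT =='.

Compute (S \ del) ∪ add:
  pre ⊆ S: {ball_in(b1,rmA), free(right), robot_in(rmA)} ⊆ S  — applicable
  S \ del = {ball_in(b4,rmA), carry(b3,left), robot_in(rmA)}
  ∪ add   = {ball_in(b4,rmA), carry(b1,right), carry(b3,left), robot_in(rmA)}

== RESULT ==
["ball_in(b4,rmA)", "carry(b1,right)", "carry(b3,left)", "robot_in(rmA)"]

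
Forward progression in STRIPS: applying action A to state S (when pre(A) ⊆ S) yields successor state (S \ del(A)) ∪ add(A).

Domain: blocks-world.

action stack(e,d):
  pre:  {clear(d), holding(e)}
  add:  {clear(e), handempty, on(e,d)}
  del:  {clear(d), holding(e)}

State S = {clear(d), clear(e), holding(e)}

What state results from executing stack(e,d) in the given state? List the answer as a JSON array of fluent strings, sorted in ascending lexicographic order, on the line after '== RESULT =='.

Compute (S \ del) ∪ add:
  pre ⊆ S: {clear(d), holding(e)} ⊆ S  — applicable
  S \ del = {clear(e)}
  ∪ add   = {clear(e), handempty, on(e,d)}

== RESULT ==
["clear(e)", "handempty", "on(e,d)"]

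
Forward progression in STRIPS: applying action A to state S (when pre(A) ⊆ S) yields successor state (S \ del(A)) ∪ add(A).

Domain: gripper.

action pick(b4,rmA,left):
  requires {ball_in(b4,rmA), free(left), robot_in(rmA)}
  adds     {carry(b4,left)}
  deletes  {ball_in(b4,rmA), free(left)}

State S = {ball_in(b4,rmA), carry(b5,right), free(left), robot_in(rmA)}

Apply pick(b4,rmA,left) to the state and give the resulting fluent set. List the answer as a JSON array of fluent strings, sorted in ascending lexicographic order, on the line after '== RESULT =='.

Progress:
  pre ⊆ S: {ball_in(b4,rmA), free(left), robot_in(rmA)} ⊆ S  — applicable
  S \ del = {carry(b5,right), robot_in(rmA)}
  ∪ add   = {carry(b4,left), carry(b5,right), robot_in(rmA)}

== RESULT ==
["carry(b4,left)", "carry(b5,right)", "robot_in(rmA)"]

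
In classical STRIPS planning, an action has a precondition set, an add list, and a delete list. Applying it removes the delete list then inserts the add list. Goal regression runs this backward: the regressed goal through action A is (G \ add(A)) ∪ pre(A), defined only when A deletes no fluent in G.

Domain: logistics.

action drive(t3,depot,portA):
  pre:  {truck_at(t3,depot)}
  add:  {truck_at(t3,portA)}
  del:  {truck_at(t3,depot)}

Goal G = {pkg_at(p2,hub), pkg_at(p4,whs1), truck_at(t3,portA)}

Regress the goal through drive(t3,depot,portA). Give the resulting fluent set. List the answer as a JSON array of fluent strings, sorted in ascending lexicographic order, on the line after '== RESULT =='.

Compute (G \ add) ∪ pre:
  G ∩ del = {}  (empty — regression defined)
  G \ add = {pkg_at(p2,hub), pkg_at(p4,whs1), truck_at(t3,portA)} \ {truck_at(t3,portA)} = {pkg_at(p2,hub), pkg_at(p4,whs1)}
  ∪ pre   = {pkg_at(p2,hub), pkg_at(p4,whs1)} ∪ {truck_at(t3,depot)}
          = {pkg_at(p2,hub), pkg_at(p4,whs1), truck_at(t3,depot)}

== RESULT ==
["pkg_at(p2,hub)", "pkg_at(p4,whs1)", "truck_at(t3,depot)"]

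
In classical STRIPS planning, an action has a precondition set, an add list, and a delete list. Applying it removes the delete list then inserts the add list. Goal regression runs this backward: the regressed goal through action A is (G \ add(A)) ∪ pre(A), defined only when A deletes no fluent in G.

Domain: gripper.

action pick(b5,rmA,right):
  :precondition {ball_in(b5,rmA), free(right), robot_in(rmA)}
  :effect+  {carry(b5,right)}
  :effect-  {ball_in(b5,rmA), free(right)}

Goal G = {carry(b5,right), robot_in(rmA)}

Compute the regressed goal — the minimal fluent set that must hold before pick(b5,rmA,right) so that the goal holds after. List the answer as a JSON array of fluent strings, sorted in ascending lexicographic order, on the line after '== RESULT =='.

Compute (G \ add) ∪ pre:
  G ∩ del = {}  (empty — regression defined)
  G \ add = {carry(b5,right), robot_in(rmA)} \ {carry(b5,right)} = {robot_in(rmA)}
  ∪ pre   = {robot_in(rmA)} ∪ {ball_in(b5,rmA), free(right), robot_in(rmA)}
          = {ball_in(b5,rmA), free(right), robot_in(rmA)}

== RESULT ==
["ball_in(b5,rmA)", "free(right)", "robot_in(rmA)"]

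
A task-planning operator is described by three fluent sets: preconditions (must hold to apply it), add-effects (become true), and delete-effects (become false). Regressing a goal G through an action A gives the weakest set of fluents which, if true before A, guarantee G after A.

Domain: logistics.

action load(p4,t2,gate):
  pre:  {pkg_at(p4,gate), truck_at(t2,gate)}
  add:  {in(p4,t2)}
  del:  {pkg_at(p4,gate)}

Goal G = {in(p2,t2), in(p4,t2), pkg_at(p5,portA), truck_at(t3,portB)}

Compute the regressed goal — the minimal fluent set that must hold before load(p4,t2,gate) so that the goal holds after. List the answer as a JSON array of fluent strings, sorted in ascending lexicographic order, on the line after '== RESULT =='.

Regress:
  G ∩ del = {}  (empty — regression defined)
  G \ add = {in(p2,t2), in(p4,t2), pkg_at(p5,portA), truck_at(t3,portB)} \ {in(p4,t2)} = {in(p2,t2), pkg_at(p5,portA), truck_at(t3,portB)}
  ∪ pre   = {in(p2,t2), pkg_at(p5,portA), truck_at(t3,portB)} ∪ {pkg_at(p4,gate), truck_at(t2,gate)}
          = {in(p2,t2), pkg_at(p4,gate), pkg_at(p5,portA), truck_at(t2,gate), truck_at(t3,portB)}

== RESULT ==
["in(p2,t2)", "pkg_at(p4,gate)", "pkg_at(p5,portA)", "truck_at(t2,gate)", "truck_at(t3,portB)"]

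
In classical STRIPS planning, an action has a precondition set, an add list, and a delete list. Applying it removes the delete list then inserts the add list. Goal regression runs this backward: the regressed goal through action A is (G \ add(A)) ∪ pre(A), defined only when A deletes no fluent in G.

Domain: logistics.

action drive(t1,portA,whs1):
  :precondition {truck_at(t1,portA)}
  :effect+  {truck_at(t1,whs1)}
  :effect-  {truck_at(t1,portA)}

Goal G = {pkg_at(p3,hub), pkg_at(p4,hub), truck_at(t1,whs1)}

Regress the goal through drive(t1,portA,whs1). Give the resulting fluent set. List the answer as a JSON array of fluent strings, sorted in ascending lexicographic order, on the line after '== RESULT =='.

Regress:
  G ∩ del = {}  (empty — regression defined)
  G \ add = {pkg_at(p3,hub), pkg_at(p4,hub), truck_at(t1,whs1)} \ {truck_at(t1,whs1)} = {pkg_at(p3,hub), pkg_at(p4,hub)}
  ∪ pre   = {pkg_at(p3,hub), pkg_at(p4,hub)} ∪ {truck_at(t1,portA)}
          = {pkg_at(p3,hub), pkg_at(p4,hub), truck_at(t1,portA)}

== RESULT ==
["pkg_at(p3,hub)", "pkg_at(p4,hub)", "truck_at(t1,portA)"]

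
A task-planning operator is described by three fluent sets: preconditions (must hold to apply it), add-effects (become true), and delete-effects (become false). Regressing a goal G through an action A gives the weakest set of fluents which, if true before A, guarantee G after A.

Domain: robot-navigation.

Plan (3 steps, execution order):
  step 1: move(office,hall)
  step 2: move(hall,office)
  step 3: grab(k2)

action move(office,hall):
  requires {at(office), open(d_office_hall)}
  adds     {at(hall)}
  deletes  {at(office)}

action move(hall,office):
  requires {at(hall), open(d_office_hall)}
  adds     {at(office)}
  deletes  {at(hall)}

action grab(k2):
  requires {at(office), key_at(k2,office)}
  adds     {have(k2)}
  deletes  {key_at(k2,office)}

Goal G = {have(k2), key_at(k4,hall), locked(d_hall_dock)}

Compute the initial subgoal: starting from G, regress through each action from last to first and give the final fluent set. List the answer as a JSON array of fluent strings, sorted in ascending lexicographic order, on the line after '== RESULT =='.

Regress step by step:
  through step 3 (grab(k2)): drop {have(k2)}, keep {key_at(k4,hall), locked(d_hall_dock)}, require {at(office), key_at(k2,office)}
    → {at(office), key_at(k2,office), key_at(k4,hall), locked(d_hall_dock)}
  through step 2 (move(hall,office)): drop {at(office)}, keep {key_at(k2,office), key_at(k4,hall), locked(d_hall_dock)}, require {at(hall), open(d_office_hall)}
    → {at(hall), key_at(k2,office), key_at(k4,hall), locked(d_hall_dock), open(d_office_hall)}
  through step 1 (move(office,hall)): drop {at(hall)}, keep {key_at(k2,office), key_at(k4,hall), locked(d_hall_dock), open(d_office_hall)}, require {at(office), open(d_office_hall)}
    → {at(office), key_at(k2,office), key_at(k4,hall), locked(d_hall_dock), open(d_office_hall)}

== RESULT ==
["at(office)", "key_at(k2,office)", "key_at(k4,hall)", "locked(d_hall_dock)", "open(d_office_hall)"]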